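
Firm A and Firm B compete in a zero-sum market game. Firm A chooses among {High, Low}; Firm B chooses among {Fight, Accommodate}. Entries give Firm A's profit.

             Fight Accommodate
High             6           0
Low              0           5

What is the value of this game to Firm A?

Row minima: High → 0, Low → 0; maximin = 0.
Column maxima: Fight → 6, Accommodate → 5; minimax = 5.
0 ≠ 5, so there is no saddle point; optimal play is mixed.
Let Firm A play High with probability p. Expected payoff against Fight: 6p + 0(1−p) = 6p; against Accommodate: 0p + 5(1−p) = −5p + 5.
Setting these equal: 6p = −5p + 5 ⇒ 11p = 5 ⇒ p = 5/11, and the value is (6)·(5/11) = 30/11.
For Firm B: with q = P(Fight), equating High's and Low's payoffs gives 6q = −5q + 5 ⇒ q = 5/11.

30/11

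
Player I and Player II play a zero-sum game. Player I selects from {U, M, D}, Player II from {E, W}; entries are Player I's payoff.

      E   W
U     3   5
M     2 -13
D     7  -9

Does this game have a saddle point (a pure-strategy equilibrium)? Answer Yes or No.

Row minima: U → 3, M → -13, D → -9; maximin = 3.
Column maxima: E → 7, W → 5; minimax = 5.
3 ≠ 5, so no pure-strategy equilibrium exists.

No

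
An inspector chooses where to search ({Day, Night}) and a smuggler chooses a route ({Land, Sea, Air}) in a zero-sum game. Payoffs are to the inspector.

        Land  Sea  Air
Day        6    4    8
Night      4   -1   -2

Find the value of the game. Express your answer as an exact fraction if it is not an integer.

4

Row minima: Day → 4, Night → -2; maximin = 4.
Column maxima: Land → 6, Sea → 4, Air → 8; minimax = 4.
Since maximin = minimax = 4, there is a saddle point and the value is 4.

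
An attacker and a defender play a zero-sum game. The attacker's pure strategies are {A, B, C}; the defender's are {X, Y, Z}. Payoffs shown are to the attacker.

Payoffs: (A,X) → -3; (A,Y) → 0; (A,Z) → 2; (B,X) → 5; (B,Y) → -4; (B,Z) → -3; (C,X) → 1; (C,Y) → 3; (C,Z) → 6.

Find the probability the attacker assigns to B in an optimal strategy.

Row minima: A → -3, B → -4, C → 1; maximin = 1.
Column maxima: X → 5, Y → 3, Z → 6; minimax = 3.
1 ≠ 3, so there is no saddle point; optimal play is mixed.
A is strictly dominated by C, so the attacker never plays it.
Z is strictly dominated by Y (it gives the attacker strictly more in every row), so the defender never plays it.
On the remaining 2×2 (B, C vs X, Y):
Let the attacker play B with probability p. Expected payoff against X: 5p + 1(1−p) = 4p + 1; against Y: (-4)p + 3(1−p) = −7p + 3.
Setting these equal: 4p + 1 = −7p + 3 ⇒ 11p = 2 ⇒ p = 2/11, and the value is (4)·(2/11) + 1 = 19/11.
For the defender: with q = P(X), equating B's and C's payoffs gives 9q − 4 = −2q + 3 ⇒ q = 7/11.

2/11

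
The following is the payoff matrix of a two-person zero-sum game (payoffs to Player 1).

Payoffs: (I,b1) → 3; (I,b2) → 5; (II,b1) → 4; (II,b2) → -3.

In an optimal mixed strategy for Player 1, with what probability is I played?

Row minima: I → 3, II → -3; maximin = 3.
Column maxima: b1 → 4, b2 → 5; minimax = 4.
3 ≠ 4, so there is no saddle point; optimal play is mixed.
Let Player 1 play I with probability p. Expected payoff against b1: 3p + 4(1−p) = −p + 4; against b2: 5p + (-3)(1−p) = 8p − 3.
Setting these equal: −p + 4 = 8p − 3 ⇒ −9p = -7 ⇒ p = 7/9, and the value is (-1)·(7/9) + 4 = 29/9.
For Player 2: with q = P(b1), equating I's and II's payoffs gives −2q + 5 = 7q − 3 ⇒ q = 8/9.

7/9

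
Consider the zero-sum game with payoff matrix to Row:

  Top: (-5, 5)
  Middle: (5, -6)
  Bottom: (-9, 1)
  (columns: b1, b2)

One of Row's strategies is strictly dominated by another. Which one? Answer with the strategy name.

Top gives a strictly higher payoff than Bottom against every column: -5 > -9, 5 > 1.
So Bottom is strictly dominated and Row never plays it.

Bottom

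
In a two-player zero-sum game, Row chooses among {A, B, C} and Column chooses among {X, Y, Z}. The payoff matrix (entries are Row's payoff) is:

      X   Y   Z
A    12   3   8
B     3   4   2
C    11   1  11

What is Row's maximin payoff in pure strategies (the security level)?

Row minima: A → 3, B → 2, C → 1.
The best of these is 3.

3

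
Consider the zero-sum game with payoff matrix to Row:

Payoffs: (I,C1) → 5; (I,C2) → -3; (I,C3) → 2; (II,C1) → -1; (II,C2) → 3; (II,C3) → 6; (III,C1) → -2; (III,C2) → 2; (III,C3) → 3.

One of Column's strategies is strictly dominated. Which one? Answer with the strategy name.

C3

C2 holds Row's payoff strictly below C3 in every row: -3 < 2, 3 < 6, 2 < 3.
So C3 is strictly dominated for Column.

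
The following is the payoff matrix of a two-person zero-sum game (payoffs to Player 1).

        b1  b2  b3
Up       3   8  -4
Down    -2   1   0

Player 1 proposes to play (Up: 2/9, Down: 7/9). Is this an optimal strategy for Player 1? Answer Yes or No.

Yes

Against b1 this mix gives (2/9)·3 + (7/9)·(-2) = -8/9.
Against b2 this mix gives (2/9)·8 + (7/9)·1 = 23/9.
Against b3 this mix gives (2/9)·(-4) + (7/9)·0 = -8/9.
All of Player 2's active replies (b1, b3) yield -8/9, and no column does worse for Player 1. The mix makes Player 2 indifferent and guarantees -8/9, so it is optimal.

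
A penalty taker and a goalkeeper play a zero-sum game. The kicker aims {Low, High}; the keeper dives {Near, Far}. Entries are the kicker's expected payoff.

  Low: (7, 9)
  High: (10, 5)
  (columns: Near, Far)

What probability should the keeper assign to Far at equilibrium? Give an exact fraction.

Row minima: Low → 7, High → 5; maximin = 7.
Column maxima: Near → 10, Far → 9; minimax = 9.
7 ≠ 9, so there is no saddle point; optimal play is mixed.
Let the kicker play Low with probability p. Expected payoff against Near: 7p + 10(1−p) = −3p + 10; against Far: 9p + 5(1−p) = 4p + 5.
Setting these equal: −3p + 10 = 4p + 5 ⇒ −7p = -5 ⇒ p = 5/7, and the value is (-3)·(5/7) + 10 = 55/7.
For the keeper: with q = P(Near), equating Low's and High's payoffs gives −2q + 9 = 5q + 5 ⇒ q = 4/7.

3/7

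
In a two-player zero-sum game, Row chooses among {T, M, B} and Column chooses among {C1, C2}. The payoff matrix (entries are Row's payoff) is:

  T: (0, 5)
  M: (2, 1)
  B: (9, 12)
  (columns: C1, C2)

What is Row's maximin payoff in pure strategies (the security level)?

Row minima: T → 0, M → 1, B → 9.
The best of these is 9.

9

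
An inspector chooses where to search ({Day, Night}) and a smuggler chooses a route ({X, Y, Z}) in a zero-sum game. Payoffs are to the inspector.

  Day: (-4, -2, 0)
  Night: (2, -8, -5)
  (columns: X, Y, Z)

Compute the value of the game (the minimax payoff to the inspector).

-3

Row minima: Day → -4, Night → -8; maximin = -4.
Column maxima: X → 2, Y → -2, Z → 0; minimax = -2.
-4 ≠ -2, so there is no saddle point; optimal play is mixed.
Z is strictly dominated by Y (it gives the inspector strictly more in every row), so the smuggler never plays it.
On the remaining 2×2 (Day, Night vs X, Y):
Let the inspector play Day with probability p. Expected payoff against X: (-4)p + 2(1−p) = −6p + 2; against Y: (-2)p + (-8)(1−p) = 6p − 8.
Setting these equal: −6p + 2 = 6p − 8 ⇒ −12p = -10 ⇒ p = 5/6, and the value is (-6)·(5/6) + 2 = -3.
For the smuggler: with q = P(X), equating Day's and Night's payoffs gives −2q − 2 = 10q − 8 ⇒ q = 1/2.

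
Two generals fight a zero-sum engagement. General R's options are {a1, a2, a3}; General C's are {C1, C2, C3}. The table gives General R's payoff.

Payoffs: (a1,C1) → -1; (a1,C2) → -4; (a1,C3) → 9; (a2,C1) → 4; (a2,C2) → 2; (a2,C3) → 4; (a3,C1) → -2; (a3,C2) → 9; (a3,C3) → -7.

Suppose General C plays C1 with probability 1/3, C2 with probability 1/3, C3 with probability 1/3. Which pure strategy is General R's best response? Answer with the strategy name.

Expected payoff of a1: (1/3)·(-1) + (1/3)·(-4) + (1/3)·9 = 4/3.
Expected payoff of a2: (1/3)·4 + (1/3)·2 + (1/3)·4 = 10/3.
Expected payoff of a3: (1/3)·(-2) + (1/3)·9 + (1/3)·(-7) = 0.
The largest is 10/3, so General R's best response is a2.

a2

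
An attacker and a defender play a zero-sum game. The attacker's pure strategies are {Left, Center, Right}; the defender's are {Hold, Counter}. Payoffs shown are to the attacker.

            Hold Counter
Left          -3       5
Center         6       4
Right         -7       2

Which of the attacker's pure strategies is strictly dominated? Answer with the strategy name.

Right

Left gives a strictly higher payoff than Right against every column: -3 > -7, 5 > 2.
So Right is strictly dominated and the attacker never plays it.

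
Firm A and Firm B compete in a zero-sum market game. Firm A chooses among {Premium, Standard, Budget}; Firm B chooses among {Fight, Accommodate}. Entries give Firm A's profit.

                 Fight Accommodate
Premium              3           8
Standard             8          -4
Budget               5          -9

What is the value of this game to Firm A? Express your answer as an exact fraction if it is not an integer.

Row minima: Premium → 3, Standard → -4, Budget → -9; maximin = 3.
Column maxima: Fight → 8, Accommodate → 8; minimax = 8.
3 ≠ 8, so there is no saddle point; optimal play is mixed.
Budget is strictly dominated by Standard, so Firm A never plays it.
On the remaining 2×2 (Premium, Standard vs Fight, Accommodate):
Let Firm A play Premium with probability p. Expected payoff against Fight: 3p + 8(1−p) = −5p + 8; against Accommodate: 8p + (-4)(1−p) = 12p − 4.
Setting these equal: −5p + 8 = 12p − 4 ⇒ −17p = -12 ⇒ p = 12/17, and the value is (-5)·(12/17) + 8 = 76/17.
For Firm B: with q = P(Fight), equating Premium's and Standard's payoffs gives −5q + 8 = 12q − 4 ⇒ q = 12/17.

76/17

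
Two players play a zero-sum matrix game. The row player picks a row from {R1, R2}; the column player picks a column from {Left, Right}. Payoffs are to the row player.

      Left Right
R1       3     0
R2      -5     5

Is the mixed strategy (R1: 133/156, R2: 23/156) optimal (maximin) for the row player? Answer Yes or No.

No

Against Left this mix gives (133/156)·3 + (23/156)·(-5) = 71/39.
Against Right this mix gives (133/156)·0 + (23/156)·5 = 115/156.
The column player will play Right, holding the row player to 115/156. Shifting weight toward the row that does better against Right would raise this floor (the equalizing mix achieves 15/13 against both Right and Left), so the proposed strategy is not optimal.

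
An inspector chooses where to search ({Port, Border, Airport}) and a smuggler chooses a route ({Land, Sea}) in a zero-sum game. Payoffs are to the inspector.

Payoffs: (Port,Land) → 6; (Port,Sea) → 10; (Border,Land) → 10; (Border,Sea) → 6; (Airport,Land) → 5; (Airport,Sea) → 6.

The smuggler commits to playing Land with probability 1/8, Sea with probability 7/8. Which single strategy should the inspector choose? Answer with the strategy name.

Expected payoff of Port: (1/8)·6 + (7/8)·10 = 19/2.
Expected payoff of Border: (1/8)·10 + (7/8)·6 = 13/2.
Expected payoff of Airport: (1/8)·5 + (7/8)·6 = 47/8.
The largest is 19/2, so the inspector's best response is Port.

Port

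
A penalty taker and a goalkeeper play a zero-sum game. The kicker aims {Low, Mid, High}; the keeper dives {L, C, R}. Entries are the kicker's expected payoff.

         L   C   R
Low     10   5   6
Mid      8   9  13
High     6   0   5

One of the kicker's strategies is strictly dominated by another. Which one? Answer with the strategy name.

Low gives a strictly higher payoff than High against every column: 10 > 6, 5 > 0, 6 > 5.
So High is strictly dominated and the kicker never plays it.

High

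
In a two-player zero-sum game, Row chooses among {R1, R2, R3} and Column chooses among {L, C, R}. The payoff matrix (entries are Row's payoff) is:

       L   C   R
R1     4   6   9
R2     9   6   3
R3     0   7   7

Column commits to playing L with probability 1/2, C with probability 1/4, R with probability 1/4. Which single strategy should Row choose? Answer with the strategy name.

Expected payoff of R1: (1/2)·4 + (1/4)·6 + (1/4)·9 = 23/4.
Expected payoff of R2: (1/2)·9 + (1/4)·6 + (1/4)·3 = 27/4.
Expected payoff of R3: (1/2)·0 + (1/4)·7 + (1/4)·7 = 7/2.
The largest is 27/4, so Row's best response is R2.

R2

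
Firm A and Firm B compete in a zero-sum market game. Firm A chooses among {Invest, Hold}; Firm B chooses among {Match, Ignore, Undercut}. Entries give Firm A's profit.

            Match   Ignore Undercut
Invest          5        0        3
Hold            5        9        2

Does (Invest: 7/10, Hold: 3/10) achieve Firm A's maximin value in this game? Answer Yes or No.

Yes

Against Match this mix gives (7/10)·5 + (3/10)·5 = 5.
Against Ignore this mix gives (7/10)·0 + (3/10)·9 = 27/10.
Against Undercut this mix gives (7/10)·3 + (3/10)·2 = 27/10.
All of Firm B's active replies (Ignore, Undercut) yield 27/10, and no column does worse for Firm A. The mix makes Firm B indifferent and guarantees 27/10, so it is optimal.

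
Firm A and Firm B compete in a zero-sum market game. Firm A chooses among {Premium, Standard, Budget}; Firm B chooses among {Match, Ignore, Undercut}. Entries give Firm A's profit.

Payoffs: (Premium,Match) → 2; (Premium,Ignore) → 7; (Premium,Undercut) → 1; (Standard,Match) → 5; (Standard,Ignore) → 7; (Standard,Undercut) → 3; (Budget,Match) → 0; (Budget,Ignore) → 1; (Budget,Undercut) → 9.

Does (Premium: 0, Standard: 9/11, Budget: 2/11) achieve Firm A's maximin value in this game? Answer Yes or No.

Yes

Against Match this mix gives (9/11)·5 + (2/11)·0 = 45/11.
Against Ignore this mix gives (9/11)·7 + (2/11)·1 = 65/11.
Against Undercut this mix gives (9/11)·3 + (2/11)·9 = 45/11.
All of Firm B's active replies (Match, Undercut) yield 45/11, and no column does worse for Firm A. The mix makes Firm B indifferent and guarantees 45/11, so it is optimal.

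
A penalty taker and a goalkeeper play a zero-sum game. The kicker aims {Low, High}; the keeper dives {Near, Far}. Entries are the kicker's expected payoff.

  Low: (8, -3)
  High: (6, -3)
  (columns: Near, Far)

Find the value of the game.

-3

Row minima: Low → -3, High → -3; maximin = -3.
Column maxima: Near → 8, Far → -3; minimax = -3.
Since maximin = minimax = -3, there is a saddle point and the value is -3.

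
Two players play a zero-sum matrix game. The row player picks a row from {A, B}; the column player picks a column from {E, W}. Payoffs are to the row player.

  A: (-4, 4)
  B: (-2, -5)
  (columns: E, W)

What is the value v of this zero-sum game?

Row minima: A → -4, B → -5; maximin = -4.
Column maxima: E → -2, W → 4; minimax = -2.
-4 ≠ -2, so there is no saddle point; optimal play is mixed.
Let the row player play A with probability p. Expected payoff against E: (-4)p + (-2)(1−p) = −2p − 2; against W: 4p + (-5)(1−p) = 9p − 5.
Setting these equal: −2p − 2 = 9p − 5 ⇒ −11p = -3 ⇒ p = 3/11, and the value is (-2)·(3/11) − 2 = -28/11.
For the column player: with q = P(E), equating A's and B's payoffs gives −8q + 4 = 3q − 5 ⇒ q = 9/11.

-28/11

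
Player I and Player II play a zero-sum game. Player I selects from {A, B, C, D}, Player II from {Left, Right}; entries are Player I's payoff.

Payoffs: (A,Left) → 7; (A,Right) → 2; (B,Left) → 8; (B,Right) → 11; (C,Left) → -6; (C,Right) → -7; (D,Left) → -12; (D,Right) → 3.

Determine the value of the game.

Row minima: A → 2, B → 8, C → -7, D → -12; maximin = 8.
Column maxima: Left → 8, Right → 11; minimax = 8.
Since maximin = minimax = 8, there is a saddle point and the value is 8.

8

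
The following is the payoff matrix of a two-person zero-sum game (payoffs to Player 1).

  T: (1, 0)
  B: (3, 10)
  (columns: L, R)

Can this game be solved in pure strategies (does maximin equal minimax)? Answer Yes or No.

Row minima: T → 0, B → 3; maximin = 3.
Column maxima: L → 3, R → 10; minimax = 3.
maximin = minimax = 3, so a saddle point exists.

Yes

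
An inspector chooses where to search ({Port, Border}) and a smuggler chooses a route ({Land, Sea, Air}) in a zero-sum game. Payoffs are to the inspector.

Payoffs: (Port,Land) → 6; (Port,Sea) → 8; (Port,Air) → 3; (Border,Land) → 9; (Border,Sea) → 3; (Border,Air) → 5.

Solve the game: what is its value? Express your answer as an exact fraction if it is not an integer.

Row minima: Port → 3, Border → 3; maximin = 3.
Column maxima: Land → 9, Sea → 8, Air → 5; minimax = 5.
3 ≠ 5, so there is no saddle point; optimal play is mixed.
Land is strictly dominated by Air (it gives the inspector strictly more in every row), so the smuggler never plays it.
On the remaining 2×2 (Port, Border vs Sea, Air):
Let the inspector play Port with probability p. Expected payoff against Sea: 8p + 3(1−p) = 5p + 3; against Air: 3p + 5(1−p) = −2p + 5.
Setting these equal: 5p + 3 = −2p + 5 ⇒ 7p = 2 ⇒ p = 2/7, and the value is (5)·(2/7) + 3 = 31/7.
For the smuggler: with q = P(Sea), equating Port's and Border's payoffs gives 5q + 3 = −2q + 5 ⇒ q = 2/7.

31/7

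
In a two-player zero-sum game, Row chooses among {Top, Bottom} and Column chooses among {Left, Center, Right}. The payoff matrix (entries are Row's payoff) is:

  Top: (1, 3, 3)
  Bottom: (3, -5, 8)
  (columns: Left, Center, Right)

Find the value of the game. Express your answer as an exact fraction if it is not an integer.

Row minima: Top → 1, Bottom → -5; maximin = 1.
Column maxima: Left → 3, Center → 3, Right → 8; minimax = 3.
1 ≠ 3, so there is no saddle point; optimal play is mixed.
Right is strictly dominated by Left (it gives Row strictly more in every row), so Column never plays it.
On the remaining 2×2 (Top, Bottom vs Left, Center):
Let Row play Top with probability p. Expected payoff against Left: 1p + 3(1−p) = −2p + 3; against Center: 3p + (-5)(1−p) = 8p − 5.
Setting these equal: −2p + 3 = 8p − 5 ⇒ −10p = -8 ⇒ p = 4/5, and the value is (-2)·(4/5) + 3 = 7/5.
For Column: with q = P(Left), equating Top's and Bottom's payoffs gives −2q + 3 = 8q − 5 ⇒ q = 4/5.

7/5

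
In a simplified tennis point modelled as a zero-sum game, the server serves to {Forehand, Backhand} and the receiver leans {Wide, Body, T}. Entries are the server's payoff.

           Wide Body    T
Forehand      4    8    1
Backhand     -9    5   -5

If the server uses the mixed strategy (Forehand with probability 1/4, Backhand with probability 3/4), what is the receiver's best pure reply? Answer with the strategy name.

Wide

If the receiver plays Wide, the server's expected payoff is (1/4)·4 + (3/4)·(-9) = -23/4.
If the receiver plays Body, the server's expected payoff is (1/4)·8 + (3/4)·5 = 23/4.
If the receiver plays T, the server's expected payoff is (1/4)·1 + (3/4)·(-5) = -7/2.
The receiver minimizes the server's payoff; the smallest is -23/4, so the best response is Wide.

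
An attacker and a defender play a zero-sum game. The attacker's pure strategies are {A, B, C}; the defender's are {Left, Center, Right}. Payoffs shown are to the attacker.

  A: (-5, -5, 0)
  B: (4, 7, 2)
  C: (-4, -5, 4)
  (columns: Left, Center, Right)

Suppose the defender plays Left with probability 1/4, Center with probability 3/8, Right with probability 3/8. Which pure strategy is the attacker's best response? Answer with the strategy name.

Expected payoff of A: (1/4)·(-5) + (3/8)·(-5) + (3/8)·0 = -25/8.
Expected payoff of B: (1/4)·4 + (3/8)·7 + (3/8)·2 = 35/8.
Expected payoff of C: (1/4)·(-4) + (3/8)·(-5) + (3/8)·4 = -11/8.
The largest is 35/8, so the attacker's best response is B.

B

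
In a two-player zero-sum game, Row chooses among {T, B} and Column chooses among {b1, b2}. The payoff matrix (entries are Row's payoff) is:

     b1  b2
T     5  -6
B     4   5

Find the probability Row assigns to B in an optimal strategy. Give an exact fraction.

11/12

Row minima: T → -6, B → 4; maximin = 4.
Column maxima: b1 → 5, b2 → 5; minimax = 5.
4 ≠ 5, so there is no saddle point; optimal play is mixed.
Let Row play T with probability p. Expected payoff against b1: 5p + 4(1−p) = p + 4; against b2: (-6)p + 5(1−p) = −11p + 5.
Setting these equal: p + 4 = −11p + 5 ⇒ 12p = 1 ⇒ p = 1/12, and the value is (1)·(1/12) + 4 = 49/12.
For Column: with q = P(b1), equating T's and B's payoffs gives 11q − 6 = −q + 5 ⇒ q = 11/12.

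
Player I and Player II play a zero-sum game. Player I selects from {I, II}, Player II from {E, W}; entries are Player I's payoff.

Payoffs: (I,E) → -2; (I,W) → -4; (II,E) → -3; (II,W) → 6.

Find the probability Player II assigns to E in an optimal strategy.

10/11

Row minima: I → -4, II → -3; maximin = -3.
Column maxima: E → -2, W → 6; minimax = -2.
-3 ≠ -2, so there is no saddle point; optimal play is mixed.
Let Player I play I with probability p. Expected payoff against E: (-2)p + (-3)(1−p) = p − 3; against W: (-4)p + 6(1−p) = −10p + 6.
Setting these equal: p − 3 = −10p + 6 ⇒ 11p = 9 ⇒ p = 9/11, and the value is (1)·(9/11) − 3 = -24/11.
For Player II: with q = P(E), equating I's and II's payoffs gives 2q − 4 = −9q + 6 ⇒ q = 10/11.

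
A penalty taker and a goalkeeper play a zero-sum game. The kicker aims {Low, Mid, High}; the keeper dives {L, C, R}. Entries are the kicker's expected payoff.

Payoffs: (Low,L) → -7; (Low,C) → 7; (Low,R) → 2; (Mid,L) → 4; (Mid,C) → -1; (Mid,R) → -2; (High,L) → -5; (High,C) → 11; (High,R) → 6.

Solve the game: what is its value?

Row minima: Low → -7, Mid → -2, High → -5; maximin = -2.
Column maxima: L → 4, C → 11, R → 6; minimax = 4.
-2 ≠ 4, so there is no saddle point; optimal play is mixed.
Low is strictly dominated by High, so the kicker never plays it.
C is strictly dominated by R (it gives the kicker strictly more in every row), so the keeper never plays it.
On the remaining 2×2 (Mid, High vs L, R):
Let the kicker play Mid with probability p. Expected payoff against L: 4p + (-5)(1−p) = 9p − 5; against R: (-2)p + 6(1−p) = −8p + 6.
Setting these equal: 9p − 5 = −8p + 6 ⇒ 17p = 11 ⇒ p = 11/17, and the value is (9)·(11/17) − 5 = 14/17.
For the keeper: with q = P(L), equating Mid's and High's payoffs gives 6q − 2 = −11q + 6 ⇒ q = 8/17.

14/17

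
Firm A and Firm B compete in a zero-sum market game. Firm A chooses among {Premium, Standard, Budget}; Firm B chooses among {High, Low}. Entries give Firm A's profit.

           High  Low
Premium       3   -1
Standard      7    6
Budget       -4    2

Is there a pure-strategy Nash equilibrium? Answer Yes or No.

Row minima: Premium → -1, Standard → 6, Budget → -4; maximin = 6.
Column maxima: High → 7, Low → 6; minimax = 6.
maximin = minimax = 6, so a saddle point exists.

Yes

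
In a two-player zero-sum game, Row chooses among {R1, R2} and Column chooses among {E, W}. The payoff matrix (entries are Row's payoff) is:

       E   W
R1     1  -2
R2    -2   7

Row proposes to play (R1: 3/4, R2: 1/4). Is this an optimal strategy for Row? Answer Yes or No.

Yes

Against E this mix gives (3/4)·1 + (1/4)·(-2) = 1/4.
Against W this mix gives (3/4)·(-2) + (1/4)·7 = 1/4.
All of Column's active replies (E, W) yield 1/4, and no column does worse for Row. The mix makes Column indifferent and guarantees 1/4, so it is optimal.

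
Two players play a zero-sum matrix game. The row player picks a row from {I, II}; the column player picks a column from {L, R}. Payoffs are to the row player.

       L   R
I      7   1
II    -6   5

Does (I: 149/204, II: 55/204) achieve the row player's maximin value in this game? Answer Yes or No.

Against L this mix gives (149/204)·7 + (55/204)·(-6) = 713/204.
Against R this mix gives (149/204)·1 + (55/204)·5 = 106/51.
The column player will play R, holding the row player to 106/51. Shifting weight toward the row that does better against R would raise this floor (the equalizing mix achieves 41/17 against both R and L), so the proposed strategy is not optimal.

No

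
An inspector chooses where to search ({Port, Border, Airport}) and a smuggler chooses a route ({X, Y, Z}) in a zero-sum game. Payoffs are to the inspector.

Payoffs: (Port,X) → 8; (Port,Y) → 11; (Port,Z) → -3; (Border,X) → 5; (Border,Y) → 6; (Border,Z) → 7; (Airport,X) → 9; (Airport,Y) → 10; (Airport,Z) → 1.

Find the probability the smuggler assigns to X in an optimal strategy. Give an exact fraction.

Row minima: Port → -3, Border → 5, Airport → 1; maximin = 5.
Column maxima: X → 9, Y → 11, Z → 7; minimax = 7.
5 ≠ 7, so there is no saddle point; optimal play is mixed.
Y is strictly dominated by X (it gives the inspector strictly more in every row), so the smuggler never plays it.
With Y eliminated, Port is strictly dominated by Airport (Airport gives the inspector strictly more in every remaining column), so the inspector never plays it.
On the remaining 2×2 (Border, Airport vs X, Z):
Let the inspector play Border with probability p. Expected payoff against X: 5p + 9(1−p) = −4p + 9; against Z: 7p + 1(1−p) = 6p + 1.
Setting these equal: −4p + 9 = 6p + 1 ⇒ −10p = -8 ⇒ p = 4/5, and the value is (-4)·(4/5) + 9 = 29/5.
For the smuggler: with q = P(X), equating Border's and Airport's payoffs gives −2q + 7 = 8q + 1 ⇒ q = 3/5.

3/5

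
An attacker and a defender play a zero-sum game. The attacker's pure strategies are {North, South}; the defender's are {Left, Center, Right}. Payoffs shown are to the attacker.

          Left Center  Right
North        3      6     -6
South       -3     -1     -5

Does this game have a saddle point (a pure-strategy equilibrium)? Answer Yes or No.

Row minima: North → -6, South → -5; maximin = -5.
Column maxima: Left → 3, Center → 6, Right → -5; minimax = -5.
maximin = minimax = -5, so a saddle point exists.

Yes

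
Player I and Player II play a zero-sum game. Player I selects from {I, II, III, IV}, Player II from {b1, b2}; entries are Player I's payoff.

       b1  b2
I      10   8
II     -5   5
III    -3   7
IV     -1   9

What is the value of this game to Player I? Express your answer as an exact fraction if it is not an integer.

49/6

Row minima: I → 8, II → -5, III → -3, IV → -1; maximin = 8.
Column maxima: b1 → 10, b2 → 9; minimax = 9.
8 ≠ 9, so there is no saddle point; optimal play is mixed.
II is strictly dominated by I, so Player I never plays it.
III is strictly dominated by I, so Player I never plays it.
On the remaining 2×2 (I, IV vs b1, b2):
Let Player I play I with probability p. Expected payoff against b1: 10p + (-1)(1−p) = 11p − 1; against b2: 8p + 9(1−p) = −p + 9.
Setting these equal: 11p − 1 = −p + 9 ⇒ 12p = 10 ⇒ p = 5/6, and the value is (11)·(5/6) − 1 = 49/6.
For Player II: with q = P(b1), equating I's and IV's payoffs gives 2q + 8 = −10q + 9 ⇒ q = 1/12.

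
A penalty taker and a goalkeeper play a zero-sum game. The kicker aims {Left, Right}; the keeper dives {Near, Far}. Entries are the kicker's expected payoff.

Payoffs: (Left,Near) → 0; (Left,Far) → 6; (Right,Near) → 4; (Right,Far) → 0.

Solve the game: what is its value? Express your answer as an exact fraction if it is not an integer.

12/5

Row minima: Left → 0, Right → 0; maximin = 0.
Column maxima: Near → 4, Far → 6; minimax = 4.
0 ≠ 4, so there is no saddle point; optimal play is mixed.
Let the kicker play Left with probability p. Expected payoff against Near: 0p + 4(1−p) = −4p + 4; against Far: 6p + 0(1−p) = 6p.
Setting these equal: −4p + 4 = 6p ⇒ −10p = -4 ⇒ p = 2/5, and the value is (-4)·(2/5) + 4 = 12/5.
For the keeper: with q = P(Near), equating Left's and Right's payoffs gives −6q + 6 = 4q ⇒ q = 3/5.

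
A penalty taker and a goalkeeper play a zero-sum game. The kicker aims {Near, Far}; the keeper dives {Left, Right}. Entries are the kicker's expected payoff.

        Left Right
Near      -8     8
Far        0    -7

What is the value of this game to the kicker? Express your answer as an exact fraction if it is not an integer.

Row minima: Near → -8, Far → -7; maximin = -7.
Column maxima: Left → 0, Right → 8; minimax = 0.
-7 ≠ 0, so there is no saddle point; optimal play is mixed.
Let the kicker play Near with probability p. Expected payoff against Left: (-8)p + 0(1−p) = −8p; against Right: 8p + (-7)(1−p) = 15p − 7.
Setting these equal: −8p = 15p − 7 ⇒ −23p = -7 ⇒ p = 7/23, and the value is (-8)·(7/23) = -56/23.
For the keeper: with q = P(Left), equating Near's and Far's payoffs gives −16q + 8 = 7q − 7 ⇒ q = 15/23.

-56/23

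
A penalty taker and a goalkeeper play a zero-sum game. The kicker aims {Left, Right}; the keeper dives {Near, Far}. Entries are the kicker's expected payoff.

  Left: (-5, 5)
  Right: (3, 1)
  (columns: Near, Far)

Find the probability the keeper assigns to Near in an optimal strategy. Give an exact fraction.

Row minima: Left → -5, Right → 1; maximin = 1.
Column maxima: Near → 3, Far → 5; minimax = 3.
1 ≠ 3, so there is no saddle point; optimal play is mixed.
Let the kicker play Left with probability p. Expected payoff against Near: (-5)p + 3(1−p) = −8p + 3; against Far: 5p + 1(1−p) = 4p + 1.
Setting these equal: −8p + 3 = 4p + 1 ⇒ −12p = -2 ⇒ p = 1/6, and the value is (-8)·(1/6) + 3 = 5/3.
For the keeper: with q = P(Near), equating Left's and Right's payoffs gives −10q + 5 = 2q + 1 ⇒ q = 1/3.

1/3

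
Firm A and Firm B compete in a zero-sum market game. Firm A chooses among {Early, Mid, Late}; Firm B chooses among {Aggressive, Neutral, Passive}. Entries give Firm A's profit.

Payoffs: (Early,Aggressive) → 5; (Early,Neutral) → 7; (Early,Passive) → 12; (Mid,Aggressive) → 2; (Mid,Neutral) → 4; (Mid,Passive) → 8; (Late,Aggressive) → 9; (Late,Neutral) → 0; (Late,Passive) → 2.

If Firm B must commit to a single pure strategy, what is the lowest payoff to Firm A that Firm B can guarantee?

Column maxima: Aggressive → 9, Neutral → 7, Passive → 12.
The smallest of these is 7.

7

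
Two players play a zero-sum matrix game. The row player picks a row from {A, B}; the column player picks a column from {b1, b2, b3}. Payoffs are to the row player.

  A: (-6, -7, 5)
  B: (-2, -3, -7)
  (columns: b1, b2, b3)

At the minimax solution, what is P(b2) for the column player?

3/4

Row minima: A → -7, B → -7; maximin = -7.
Column maxima: b1 → -2, b2 → -3, b3 → 5; minimax = -3.
-7 ≠ -3, so there is no saddle point; optimal play is mixed.
b1 is strictly dominated by b2 (it gives the row player strictly more in every row), so the column player never plays it.
On the remaining 2×2 (A, B vs b2, b3):
Let the row player play A with probability p. Expected payoff against b2: (-7)p + (-3)(1−p) = −4p − 3; against b3: 5p + (-7)(1−p) = 12p − 7.
Setting these equal: −4p − 3 = 12p − 7 ⇒ −16p = -4 ⇒ p = 1/4, and the value is (-4)·(1/4) − 3 = -4.
For the column player: with q = P(b2), equating A's and B's payoffs gives −12q + 5 = 4q − 7 ⇒ q = 3/4.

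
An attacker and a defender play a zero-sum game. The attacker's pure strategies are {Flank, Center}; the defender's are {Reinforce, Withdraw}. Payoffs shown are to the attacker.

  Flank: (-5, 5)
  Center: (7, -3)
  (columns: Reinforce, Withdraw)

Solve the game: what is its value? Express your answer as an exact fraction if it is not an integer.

Row minima: Flank → -5, Center → -3; maximin = -3.
Column maxima: Reinforce → 7, Withdraw → 5; minimax = 5.
-3 ≠ 5, so there is no saddle point; optimal play is mixed.
Let the attacker play Flank with probability p. Expected payoff against Reinforce: (-5)p + 7(1−p) = −12p + 7; against Withdraw: 5p + (-3)(1−p) = 8p − 3.
Setting these equal: −12p + 7 = 8p − 3 ⇒ −20p = -10 ⇒ p = 1/2, and the value is (-12)·(1/2) + 7 = 1.
For the defender: with q = P(Reinforce), equating Flank's and Center's payoffs gives −10q + 5 = 10q − 3 ⇒ q = 2/5.

1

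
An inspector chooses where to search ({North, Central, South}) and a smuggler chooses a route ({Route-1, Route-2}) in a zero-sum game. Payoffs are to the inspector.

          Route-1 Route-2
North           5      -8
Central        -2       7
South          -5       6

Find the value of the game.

Row minima: North → -8, Central → -2, South → -5; maximin = -2.
Column maxima: Route-1 → 5, Route-2 → 7; minimax = 5.
-2 ≠ 5, so there is no saddle point; optimal play is mixed.
South is strictly dominated by Central, so the inspector never plays it.
On the remaining 2×2 (North, Central vs Route-1, Route-2):
Let the inspector play North with probability p. Expected payoff against Route-1: 5p + (-2)(1−p) = 7p − 2; against Route-2: (-8)p + 7(1−p) = −15p + 7.
Setting these equal: 7p − 2 = −15p + 7 ⇒ 22p = 9 ⇒ p = 9/22, and the value is (7)·(9/22) − 2 = 19/22.
For the smuggler: with q = P(Route-1), equating North's and Central's payoffs gives 13q − 8 = −9q + 7 ⇒ q = 15/22.

19/22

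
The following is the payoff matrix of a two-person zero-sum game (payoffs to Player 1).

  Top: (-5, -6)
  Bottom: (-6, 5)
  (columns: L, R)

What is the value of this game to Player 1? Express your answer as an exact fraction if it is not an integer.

Row minima: Top → -6, Bottom → -6; maximin = -6.
Column maxima: L → -5, R → 5; minimax = -5.
-6 ≠ -5, so there is no saddle point; optimal play is mixed.
Let Player 1 play Top with probability p. Expected payoff against L: (-5)p + (-6)(1−p) = p − 6; against R: (-6)p + 5(1−p) = −11p + 5.
Setting these equal: p − 6 = −11p + 5 ⇒ 12p = 11 ⇒ p = 11/12, and the value is (1)·(11/12) − 6 = -61/12.
For Player 2: with q = P(L), equating Top's and Bottom's payoffs gives q − 6 = −11q + 5 ⇒ q = 11/12.

-61/12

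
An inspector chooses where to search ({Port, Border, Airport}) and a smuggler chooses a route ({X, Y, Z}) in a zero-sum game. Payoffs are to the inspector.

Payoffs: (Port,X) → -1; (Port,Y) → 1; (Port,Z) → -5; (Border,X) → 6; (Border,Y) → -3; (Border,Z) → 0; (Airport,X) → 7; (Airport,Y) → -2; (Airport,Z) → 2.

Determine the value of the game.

-4/5

Row minima: Port → -5, Border → -3, Airport → -2; maximin = -2.
Column maxima: X → 7, Y → 1, Z → 2; minimax = 1.
-2 ≠ 1, so there is no saddle point; optimal play is mixed.
Border is strictly dominated by Airport, so the inspector never plays it.
X is strictly dominated by Z (it gives the inspector strictly more in every row), so the smuggler never plays it.
On the remaining 2×2 (Port, Airport vs Y, Z):
Let the inspector play Port with probability p. Expected payoff against Y: 1p + (-2)(1−p) = 3p − 2; against Z: (-5)p + 2(1−p) = −7p + 2.
Setting these equal: 3p − 2 = −7p + 2 ⇒ 10p = 4 ⇒ p = 2/5, and the value is (3)·(2/5) − 2 = -4/5.
For the smuggler: with q = P(Y), equating Port's and Airport's payoffs gives 6q − 5 = −4q + 2 ⇒ q = 7/10.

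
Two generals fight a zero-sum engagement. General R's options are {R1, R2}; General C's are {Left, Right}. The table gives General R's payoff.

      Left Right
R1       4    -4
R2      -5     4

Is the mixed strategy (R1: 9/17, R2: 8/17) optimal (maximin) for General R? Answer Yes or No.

Against Left this mix gives (9/17)·4 + (8/17)·(-5) = -4/17.
Against Right this mix gives (9/17)·(-4) + (8/17)·4 = -4/17.
All of General C's active replies (Left, Right) yield -4/17, and no column does worse for General R. The mix makes General C indifferent and guarantees -4/17, so it is optimal.

Yes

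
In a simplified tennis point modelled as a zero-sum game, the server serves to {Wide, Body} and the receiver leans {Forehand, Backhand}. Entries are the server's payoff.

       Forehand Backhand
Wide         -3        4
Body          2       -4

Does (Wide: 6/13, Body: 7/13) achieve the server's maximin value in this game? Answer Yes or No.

Against Forehand this mix gives (6/13)·(-3) + (7/13)·2 = -4/13.
Against Backhand this mix gives (6/13)·4 + (7/13)·(-4) = -4/13.
All of the receiver's active replies (Forehand, Backhand) yield -4/13, and no column does worse for the server. The mix makes the receiver indifferent and guarantees -4/13, so it is optimal.

Yes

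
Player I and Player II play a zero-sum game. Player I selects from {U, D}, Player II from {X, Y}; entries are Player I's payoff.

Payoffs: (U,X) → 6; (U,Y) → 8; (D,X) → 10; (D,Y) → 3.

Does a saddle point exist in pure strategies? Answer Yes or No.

No

Row minima: U → 6, D → 3; maximin = 6.
Column maxima: X → 10, Y → 8; minimax = 8.
6 ≠ 8, so no pure-strategy equilibrium exists.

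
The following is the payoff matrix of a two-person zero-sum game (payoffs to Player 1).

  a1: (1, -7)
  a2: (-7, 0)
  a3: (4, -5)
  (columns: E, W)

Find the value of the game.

-35/16

Row minima: a1 → -7, a2 → -7, a3 → -5; maximin = -5.
Column maxima: E → 4, W → 0; minimax = 0.
-5 ≠ 0, so there is no saddle point; optimal play is mixed.
a1 is strictly dominated by a3, so Player 1 never plays it.
On the remaining 2×2 (a2, a3 vs E, W):
Let Player 1 play a2 with probability p. Expected payoff against E: (-7)p + 4(1−p) = −11p + 4; against W: 0p + (-5)(1−p) = 5p − 5.
Setting these equal: −11p + 4 = 5p − 5 ⇒ −16p = -9 ⇒ p = 9/16, and the value is (-11)·(9/16) + 4 = -35/16.
For Player 2: with q = P(E), equating a2's and a3's payoffs gives −7q = 9q − 5 ⇒ q = 5/16.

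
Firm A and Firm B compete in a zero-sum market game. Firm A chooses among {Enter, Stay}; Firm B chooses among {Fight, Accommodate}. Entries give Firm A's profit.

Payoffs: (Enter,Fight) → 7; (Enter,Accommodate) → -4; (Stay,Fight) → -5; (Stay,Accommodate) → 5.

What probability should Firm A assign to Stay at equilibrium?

Row minima: Enter → -4, Stay → -5; maximin = -4.
Column maxima: Fight → 7, Accommodate → 5; minimax = 5.
-4 ≠ 5, so there is no saddle point; optimal play is mixed.
Let Firm A play Enter with probability p. Expected payoff against Fight: 7p + (-5)(1−p) = 12p − 5; against Accommodate: (-4)p + 5(1−p) = −9p + 5.
Setting these equal: 12p − 5 = −9p + 5 ⇒ 21p = 10 ⇒ p = 10/21, and the value is (12)·(10/21) − 5 = 5/7.
For Firm B: with q = P(Fight), equating Enter's and Stay's payoffs gives 11q − 4 = −10q + 5 ⇒ q = 3/7.

11/21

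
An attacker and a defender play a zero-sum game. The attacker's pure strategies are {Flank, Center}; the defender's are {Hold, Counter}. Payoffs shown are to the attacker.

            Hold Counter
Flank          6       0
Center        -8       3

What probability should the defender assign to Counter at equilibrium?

14/17

Row minima: Flank → 0, Center → -8; maximin = 0.
Column maxima: Hold → 6, Counter → 3; minimax = 3.
0 ≠ 3, so there is no saddle point; optimal play is mixed.
Let the attacker play Flank with probability p. Expected payoff against Hold: 6p + (-8)(1−p) = 14p − 8; against Counter: 0p + 3(1−p) = −3p + 3.
Setting these equal: 14p − 8 = −3p + 3 ⇒ 17p = 11 ⇒ p = 11/17, and the value is (14)·(11/17) − 8 = 18/17.
For the defender: with q = P(Hold), equating Flank's and Center's payoffs gives 6q = −11q + 3 ⇒ q = 3/17.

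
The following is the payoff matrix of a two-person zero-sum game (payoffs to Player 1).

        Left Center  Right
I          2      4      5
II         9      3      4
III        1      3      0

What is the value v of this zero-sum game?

Row minima: I → 2, II → 3, III → 0; maximin = 3.
Column maxima: Left → 9, Center → 4, Right → 5; minimax = 4.
3 ≠ 4, so there is no saddle point; optimal play is mixed.
III is strictly dominated by I, so Player 1 never plays it.
With III eliminated, Right is strictly dominated by Center (it gives Player 1 strictly more in every remaining row), so Player 2 never plays it.
On the remaining 2×2 (I, II vs Left, Center):
Let Player 1 play I with probability p. Expected payoff against Left: 2p + 9(1−p) = −7p + 9; against Center: 4p + 3(1−p) = p + 3.
Setting these equal: −7p + 9 = p + 3 ⇒ −8p = -6 ⇒ p = 3/4, and the value is (-7)·(3/4) + 9 = 15/4.
For Player 2: with q = P(Left), equating I's and II's payoffs gives −2q + 4 = 6q + 3 ⇒ q = 1/8.

15/4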